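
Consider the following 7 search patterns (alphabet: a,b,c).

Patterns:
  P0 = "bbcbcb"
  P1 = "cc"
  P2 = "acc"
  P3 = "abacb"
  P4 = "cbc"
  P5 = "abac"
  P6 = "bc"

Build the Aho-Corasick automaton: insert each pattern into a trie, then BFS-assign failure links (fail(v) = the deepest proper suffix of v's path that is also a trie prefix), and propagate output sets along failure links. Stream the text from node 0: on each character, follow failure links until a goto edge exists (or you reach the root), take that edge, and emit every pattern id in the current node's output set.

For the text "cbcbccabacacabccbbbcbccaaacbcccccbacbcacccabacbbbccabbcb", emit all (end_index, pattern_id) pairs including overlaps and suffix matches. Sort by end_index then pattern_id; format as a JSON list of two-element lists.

Build automaton:
Trie (insert patterns):
  n0 'ε': a→9 b→1 c→7
  n1 'b': b→2 c→18
  n2 'bb': c→3
  n3 'bbc': b→4
  n4 'bbcb': c→5
  n5 'bbcbc': b→6
  n6 'bbcbcb': ·  ←P0
  n7 'c': b→16 c→8
  n8 'cc': ·  ←P1
  n9 'a': b→12 c→10
  n10 'ac': c→11
  n11 'acc': ·  ←P2
  n12 'ab': a→13
  n13 'aba': c→14
  n14 'abac': b→15  ←P5
  n15 'abacb': ·  ←P3
  n16 'cb': c→17
  n17 'cbc': ·  ←P4
  n18 'bc': ·  ←P6

Failure links (BFS by depth):
  n1('b'): parent n0 fail=0; on 'b' 0 → fail=0;  out ∅∪∅=∅
  n7('c'): parent n0 fail=0; on 'c' 0 → fail=0;  out ∅∪∅=∅
  n9('a'): parent n0 fail=0; on 'a' 0 → fail=0;  out ∅∪∅=∅
  n2('bb'): parent n1 fail=0; on 'b' 0 → fail=1;  out ∅∪∅=∅
  n8('cc'): parent n7 fail=0; on 'c' 0 → fail=7;  out {1}∪∅={1}
  n10('ac'): parent n9 fail=0; on 'c' 0 → fail=7;  out ∅∪∅=∅
  n12('ab'): parent n9 fail=0; on 'b' 0 → fail=1;  out ∅∪∅=∅
  n16('cb'): parent n7 fail=0; on 'b' 0 → fail=1;  out ∅∪∅=∅
  n18('bc'): parent n1 fail=0; on 'c' 0 → fail=7;  out {6}∪∅={6}
  n3('bbc'): parent n2 fail=1; on 'c' 1 → fail=18;  out ∅∪{6}={6}
  n11('acc'): parent n10 fail=7; on 'c' 7 → fail=8;  out {2}∪{1}={1,2}
  n13('aba'): parent n12 fail=1; on 'a' 1→0 → fail=9;  out ∅∪∅=∅
  n17('cbc'): parent n16 fail=1; on 'c' 1 → fail=18;  out {4}∪{6}={4,6}
  n4('bbcb'): parent n3 fail=18; on 'b' 18→7 → fail=16;  out ∅∪∅=∅
  n14('abac'): parent n13 fail=9; on 'c' 9 → fail=10;  out {5}∪∅={5}
  n5('bbcbc'): parent n4 fail=16; on 'c' 16 → fail=17;  out ∅∪{4,6}={4,6}
  n15('abacb'): parent n14 fail=10; on 'b' 10→7 → fail=16;  out {3}∪∅={3}
  n6('bbcbcb'): parent n5 fail=17; on 'b' 17→18→7 → fail=16;  out {0}∪∅={0}

Run:
[0] read 'c'  n0⇒n7
[1] read 'b'  n7⇒n16
[2] read 'c'  n16⇒n17  ** P4@[0:2],P6@[1:2]
[3] read 'b'  n17⇒n16 ·f
[4] read 'c'  n16⇒n17  ** P4@[2:4],P6@[3:4]
[5] read 'c'  n17⇒n8 ·f  ** P1@[4:5]
[6] read 'a'  n8⇒n9 ·f
[7] read 'b'  n9⇒n12
[8] read 'a'  n12⇒n13
[9] read 'c'  n13⇒n14  ** P5@[6:9]
[10] read 'a'  n14⇒n9 ·f
[11] read 'c'  n9⇒n10
[12] read 'a'  n10⇒n9 ·f
[13] read 'b'  n9⇒n12
[14] read 'c'  n12⇒n18 ·f  ** P6@[13:14]
[15] read 'c'  n18⇒n8 ·f  ** P1@[14:15]
[16] read 'b'  n8⇒n16 ·f
[17] read 'b'  n16⇒n2 ·f
[18] read 'b'  n2⇒n2 ·f
[19] read 'c'  n2⇒n3  ** P6@[18:19]
[20] read 'b'  n3⇒n4
[21] read 'c'  n4⇒n5  ** P4@[19:21],P6@[20:21]
[22] read 'c'  n5⇒n8 ·f  ** P1@[21:22]
[23] read 'a'  n8⇒n9 ·f
[24] read 'a'  n9⇒n9 ·f
[25] read 'a'  n9⇒n9 ·f
[26] read 'c'  n9⇒n10
[27] read 'b'  n10⇒n16 ·f
[28] read 'c'  n16⇒n17  ** P4@[26:28],P6@[27:28]
[29] read 'c'  n17⇒n8 ·f  ** P1@[28:29]
[30] read 'c'  n8⇒n8 ·f  ** P1@[29:30]
[31] read 'c'  n8⇒n8 ·f  ** P1@[30:31]
[32] read 'c'  n8⇒n8 ·f  ** P1@[31:32]
[33] read 'b'  n8⇒n16 ·f
[34] read 'a'  n16⇒n9 ·f
[35] read 'c'  n9⇒n10
[36] read 'b'  n10⇒n16 ·f
[37] read 'c'  n16⇒n17  ** P4@[35:37],P6@[36:37]
[38] read 'a'  n17⇒n9 ·f
[39] read 'c'  n9⇒n10
[40] read 'c'  n10⇒n11  ** P1@[39:40],P2@[38:40]
[41] read 'c'  n11⇒n8 ·f  ** P1@[40:41]
[42] read 'a'  n8⇒n9 ·f
[43] read 'b'  n9⇒n12
[44] read 'a'  n12⇒n13
[45] read 'c'  n13⇒n14  ** P5@[42:45]
[46] read 'b'  n14⇒n15  ** P3@[42:46]
[47] read 'b'  n15⇒n2 ·f
[48] read 'b'  n2⇒n2 ·f
[49] read 'c'  n2⇒n3  ** P6@[48:49]
[50] read 'c'  n3⇒n8 ·f  ** P1@[49:50]
[51] read 'a'  n8⇒n9 ·f
[52] read 'b'  n9⇒n12
[53] read 'b'  n12⇒n2 ·f
[54] read 'c'  n2⇒n3  ** P6@[53:54]
[55] read 'b'  n3⇒n4

All matches (sorted): [[2,4],[2,6],[4,4],[4,6],[5,1],[9,5],[14,6],[15,1],[19,6],[21,4],[21,6],[22,1],[28,4],[28,6],[29,1],[30,1],[31,1],[32,1],[37,4],[37,6],[40,1],[40,2],[41,1],[45,5],[46,3],[49,6],[50,1],[54,6]]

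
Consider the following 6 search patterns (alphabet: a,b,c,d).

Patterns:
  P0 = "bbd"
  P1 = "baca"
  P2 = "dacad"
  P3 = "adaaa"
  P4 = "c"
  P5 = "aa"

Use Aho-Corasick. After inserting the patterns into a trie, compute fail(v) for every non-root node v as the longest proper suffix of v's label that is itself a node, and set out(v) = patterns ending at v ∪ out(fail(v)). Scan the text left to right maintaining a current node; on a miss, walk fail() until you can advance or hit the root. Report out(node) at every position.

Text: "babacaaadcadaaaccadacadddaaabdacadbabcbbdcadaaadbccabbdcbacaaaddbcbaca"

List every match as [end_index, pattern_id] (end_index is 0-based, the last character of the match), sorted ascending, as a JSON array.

Build:
Trie nodes:
  n0 'ε': a→12 b→1 c→17 d→7
  n1 'b': a→4 b→2
  n2 'bb': d→3
  n3 'bbd': ·  [P0 ends]
  n4 'ba': c→5
  n5 'bac': a→6
  n6 'baca': ·  [P1 ends]
  n7 'd': a→8
  n8 'da': c→9
  n9 'dac': a→10
  n10 'daca': d→11
  n11 'dacad': ·  [P2 ends]
  n12 'a': a→18 d→13
  n13 'ad': a→14
  n14 'ada': a→15
  n15 'adaa': a→16
  n16 'adaaa': ·  [P3 ends]
  n17 'c': ·  [P4 ends]
  n18 'aa': ·  [P5 ends]

BFS fail/out derivation:
  n1('b'): parent n0 fail=0; on 'b' 0 → fail=0;  out ∅∪∅=∅
  n7('d'): parent n0 fail=0; on 'd' 0 → fail=0;  out ∅∪∅=∅
  n12('a'): parent n0 fail=0; on 'a' 0 → fail=0;  out ∅∪∅=∅
  n17('c'): parent n0 fail=0; on 'c' 0 → fail=0;  out {4}∪∅={4}
  n2('bb'): parent n1 fail=0; on 'b' 0 → fail=1;  out ∅∪∅=∅
  n4('ba'): parent n1 fail=0; on 'a' 0 → fail=12;  out ∅∪∅=∅
  n8('da'): parent n7 fail=0; on 'a' 0 → fail=12;  out ∅∪∅=∅
  n13('ad'): parent n12 fail=0; on 'd' 0 → fail=7;  out ∅∪∅=∅
  n18('aa'): parent n12 fail=0; on 'a' 0 → fail=12;  out {5}∪∅={5}
  n3('bbd'): parent n2 fail=1; on 'd' 1→0 → fail=7;  out {0}∪∅={0}
  n5('bac'): parent n4 fail=12; on 'c' 12→0 → fail=17;  out ∅∪{4}={4}
  n9('dac'): parent n8 fail=12; on 'c' 12→0 → fail=17;  out ∅∪{4}={4}
  n14('ada'): parent n13 fail=7; on 'a' 7 → fail=8;  out ∅∪∅=∅
  n6('baca'): parent n5 fail=17; on 'a' 17→0 → fail=12;  out {1}∪∅={1}
  n10('daca'): parent n9 fail=17; on 'a' 17→0 → fail=12;  out ∅∪∅=∅
  n15('adaa'): parent n14 fail=8; on 'a' 8→12 → fail=18;  out ∅∪{5}={5}
  n11('dacad'): parent n10 fail=12; on 'd' 12 → fail=13;  out {2}∪∅={2}
  n16('adaaa'): parent n15 fail=18; on 'a' 18→12 → fail=18;  out {3}∪{5}={3,5}

Scan:
i=0 'b': node 0→1
i=1 'a': node 1→4
i=2 'b': node 4→1 (fail-walked)
i=3 'a': node 1→4
i=4 'c': node 4→5  emit P4@[4:4]
i=5 'a': node 5→6  emit P1@[2:5]
i=6 'a': node 6→18 (fail-walked)  emit P5@[5:6]
i=7 'a': node 18→18 (fail-walked)  emit P5@[6:7]
i=8 'd': node 18→13 (fail-walked)
i=9 'c': node 13→17 (fail-walked)  emit P4@[9:9]
i=10 'a': node 17→12 (fail-walked)
i=11 'd': node 12→13
i=12 'a': node 13→14
i=13 'a': node 14→15  emit P5@[12:13]
i=14 'a': node 15→16  emit P3@[10:14],P5@[13:14]
i=15 'c': node 16→17 (fail-walked)  emit P4@[15:15]
i=16 'c': node 17→17 (fail-walked)  emit P4@[16:16]
i=17 'a': node 17→12 (fail-walked)
i=18 'd': node 12→13
i=19 'a': node 13→14
i=20 'c': node 14→9 (fail-walked)  emit P4@[20:20]
i=21 'a': node 9→10
i=22 'd': node 10→11  emit P2@[18:22]
i=23 'd': node 11→7 (fail-walked)
i=24 'd': node 7→7 (fail-walked)
i=25 'a': node 7→8
i=26 'a': node 8→18 (fail-walked)  emit P5@[25:26]
i=27 'a': node 18→18 (fail-walked)  emit P5@[26:27]
i=28 'b': node 18→1 (fail-walked)
i=29 'd': node 1→7 (fail-walked)
i=30 'a': node 7→8
i=31 'c': node 8→9  emit P4@[31:31]
i=32 'a': node 9→10
i=33 'd': node 10→11  emit P2@[29:33]
i=34 'b': node 11→1 (fail-walked)
i=35 'a': node 1→4
i=36 'b': node 4→1 (fail-walked)
i=37 'c': node 1→17 (fail-walked)  emit P4@[37:37]
i=38 'b': node 17→1 (fail-walked)
i=39 'b': node 1→2
i=40 'd': node 2→3  emit P0@[38:40]
i=41 'c': node 3→17 (fail-walked)  emit P4@[41:41]
i=42 'a': node 17→12 (fail-walked)
i=43 'd': node 12→13
i=44 'a': node 13→14
i=45 'a': node 14→15  emit P5@[44:45]
i=46 'a': node 15→16  emit P3@[42:46],P5@[45:46]
i=47 'd': node 16→13 (fail-walked)
i=48 'b': node 13→1 (fail-walked)
i=49 'c': node 1→17 (fail-walked)  emit P4@[49:49]
i=50 'c': node 17→17 (fail-walked)  emit P4@[50:50]
i=51 'a': node 17→12 (fail-walked)
i=52 'b': node 12→1 (fail-walked)
i=53 'b': node 1→2
i=54 'd': node 2→3  emit P0@[52:54]
i=55 'c': node 3→17 (fail-walked)  emit P4@[55:55]
i=56 'b': node 17→1 (fail-walked)
i=57 'a': node 1→4
i=58 'c': node 4→5  emit P4@[58:58]
i=59 'a': node 5→6  emit P1@[56:59]
i=60 'a': node 6→18 (fail-walked)  emit P5@[59:60]
i=61 'a': node 18→18 (fail-walked)  emit P5@[60:61]
i=62 'd': node 18→13 (fail-walked)
i=63 'd': node 13→7 (fail-walked)
i=64 'b': node 7→1 (fail-walked)
i=65 'c': node 1→17 (fail-walked)  emit P4@[65:65]
i=66 'b': node 17→1 (fail-walked)
i=67 'a': node 1→4
i=68 'c': node 4→5  emit P4@[68:68]
i=69 'a': node 5→6  emit P1@[66:69]

All matches (sorted): [[4,4],[5,1],[6,5],[7,5],[9,4],[13,5],[14,3],[14,5],[15,4],[16,4],[20,4],[22,2],[26,5],[27,5],[31,4],[33,2],[37,4],[40,0],[41,4],[45,5],[46,3],[46,5],[49,4],[50,4],[54,0],[55,4],[58,4],[59,1],[60,5],[61,5],[65,4],[68,4],[69,1]]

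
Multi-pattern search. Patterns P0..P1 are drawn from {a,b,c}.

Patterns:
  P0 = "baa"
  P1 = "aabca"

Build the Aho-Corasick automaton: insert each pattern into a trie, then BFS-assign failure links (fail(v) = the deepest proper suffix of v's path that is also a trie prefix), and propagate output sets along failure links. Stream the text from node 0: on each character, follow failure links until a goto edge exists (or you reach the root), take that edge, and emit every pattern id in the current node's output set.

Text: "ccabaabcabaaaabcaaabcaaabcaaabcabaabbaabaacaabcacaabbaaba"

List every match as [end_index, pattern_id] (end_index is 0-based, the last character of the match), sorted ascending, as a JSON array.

Build:
Trie (insert patterns):
  0='ε' goto a→4 b→1
  1='b' goto a→2
  2='ba' goto a→3
  3='baa' goto ·  ←P0
  4='a' goto a→5
  5='aa' goto b→6
  6='aab' goto c→7
  7='aabc' goto a→8
  8='aabca' goto ·  ←P1

BFS fail/out derivation:
  n1('b'): parent n0 fail=0; on 'b' 0 → fail=0;  out ∅∪∅=∅
  n4('a'): parent n0 fail=0; on 'a' 0 → fail=0;  out ∅∪∅=∅
  n2('ba'): parent n1 fail=0; on 'a' 0 → fail=4;  out ∅∪∅=∅
  n5('aa'): parent n4 fail=0; on 'a' 0 → fail=4;  out ∅∪∅=∅
  n3('baa'): parent n2 fail=4; on 'a' 4 → fail=5;  out {0}∪∅={0}
  n6('aab'): parent n5 fail=4; on 'b' 4→0 → fail=1;  out ∅∪∅=∅
  n7('aabc'): parent n6 fail=1; on 'c' 1→0 → fail=0;  out ∅∪∅=∅
  n8('aabca'): parent n7 fail=0; on 'a' 0 → fail=4;  out {1}∪∅={1}

Text stream:
pos 0 'c': at 0
pos 1 'c': at 0
pos 2 'a': at 4
pos 3 'b': at 1 (fail-walked)
pos 4 'a': at 2
pos 5 'a': at 3  emit P0@[3:5]
pos 6 'b': at 6 (fail-walked)
pos 7 'c': at 7
pos 8 'a': at 8  emit P1@[4:8]
pos 9 'b': at 1 (fail-walked)
pos 10 'a': at 2
pos 11 'a': at 3  emit P0@[9:11]
pos 12 'a': at 5 (fail-walked)
pos 13 'a': at 5 (fail-walked)
pos 14 'b': at 6
pos 15 'c': at 7
pos 16 'a': at 8  emit P1@[12:16]
pos 17 'a': at 5 (fail-walked)
pos 18 'a': at 5 (fail-walked)
pos 19 'b': at 6
pos 20 'c': at 7
pos 21 'a': at 8  emit P1@[17:21]
pos 22 'a': at 5 (fail-walked)
pos 23 'a': at 5 (fail-walked)
pos 24 'b': at 6
pos 25 'c': at 7
pos 26 'a': at 8  emit P1@[22:26]
pos 27 'a': at 5 (fail-walked)
pos 28 'a': at 5 (fail-walked)
pos 29 'b': at 6
pos 30 'c': at 7
pos 31 'a': at 8  emit P1@[27:31]
pos 32 'b': at 1 (fail-walked)
pos 33 'a': at 2
pos 34 'a': at 3  emit P0@[32:34]
pos 35 'b': at 6 (fail-walked)
pos 36 'b': at 1 (fail-walked)
pos 37 'a': at 2
pos 38 'a': at 3  emit P0@[36:38]
pos 39 'b': at 6 (fail-walked)
pos 40 'a': at 2 (fail-walked)
pos 41 'a': at 3  emit P0@[39:41]
pos 42 'c': at 0 (fail-walked)
pos 43 'a': at 4
pos 44 'a': at 5
pos 45 'b': at 6
pos 46 'c': at 7
pos 47 'a': at 8  emit P1@[43:47]
pos 48 'c': at 0 (fail-walked)
pos 49 'a': at 4
pos 50 'a': at 5
pos 51 'b': at 6
pos 52 'b': at 1 (fail-walked)
pos 53 'a': at 2
pos 54 'a': at 3  emit P0@[52:54]
pos 55 'b': at 6 (fail-walked)
pos 56 'a': at 2 (fail-walked)

Matches: [[5,0],[8,1],[11,0],[16,1],[21,1],[26,1],[31,1],[34,0],[38,0],[41,0],[47,1],[54,0]]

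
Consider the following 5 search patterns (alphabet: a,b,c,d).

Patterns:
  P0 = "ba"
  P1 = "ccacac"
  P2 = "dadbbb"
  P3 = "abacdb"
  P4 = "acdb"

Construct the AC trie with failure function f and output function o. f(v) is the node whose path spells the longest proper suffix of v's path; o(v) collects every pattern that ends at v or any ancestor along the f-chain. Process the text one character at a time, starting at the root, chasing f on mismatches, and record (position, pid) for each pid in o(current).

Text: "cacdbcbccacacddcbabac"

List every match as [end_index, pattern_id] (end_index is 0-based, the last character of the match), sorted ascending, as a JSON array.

Build automaton:
Trie nodes:
  0='ε' goto a→15 b→1 c→3 d→9
  1='b' goto a→2
  2='ba' goto ·  ←P0
  3='c' goto c→4
  4='cc' goto a→5
  5='cca' goto c→6
  6='ccac' goto a→7
  7='ccaca' goto c→8
  8='ccacac' goto ·  ←P1
  9='d' goto a→10
  10='da' goto d→11
  11='dad' goto b→12
  12='dadb' goto b→13
  13='dadbb' goto b→14
  14='dadbbb' goto ·  ←P2
  15='a' goto b→16 c→21
  16='ab' goto a→17
  17='aba' goto c→18
  18='abac' goto d→19
  19='abacd' goto b→20
  20='abacdb' goto ·  ←P3
  21='ac' goto d→22
  22='acd' goto b→23
  23='acdb' goto ·  ←P4

Failure links (BFS by depth):
  fail(1) 'b': from fail(0)=0 chase 'b': 0 ⇒ 0;  out=∅∪out(0)=∅
  fail(3) 'c': from fail(0)=0 chase 'c': 0 ⇒ 0;  out=∅∪out(0)=∅
  fail(9) 'd': from fail(0)=0 chase 'd': 0 ⇒ 0;  out=∅∪out(0)=∅
  fail(15) 'a': from fail(0)=0 chase 'a': 0 ⇒ 0;  out=∅∪out(0)=∅
  fail(2) 'ba': from fail(1)=0 chase 'a': 0 ⇒ 15;  out={0}∪out(15)={0}
  fail(4) 'cc': from fail(3)=0 chase 'c': 0 ⇒ 3;  out=∅∪out(3)=∅
  fail(10) 'da': from fail(9)=0 chase 'a': 0 ⇒ 15;  out=∅∪out(15)=∅
  fail(16) 'ab': from fail(15)=0 chase 'b': 0 ⇒ 1;  out=∅∪out(1)=∅
  fail(21) 'ac': from fail(15)=0 chase 'c': 0 ⇒ 3;  out=∅∪out(3)=∅
  fail(5) 'cca': from fail(4)=3 chase 'a': 3→0 ⇒ 15;  out=∅∪out(15)=∅
  fail(11) 'dad': from fail(10)=15 chase 'd': 15→0 ⇒ 9;  out=∅∪out(9)=∅
  fail(17) 'aba': from fail(16)=1 chase 'a': 1 ⇒ 2;  out=∅∪out(2)={0}
  fail(22) 'acd': from fail(21)=3 chase 'd': 3→0 ⇒ 9;  out=∅∪out(9)=∅
  fail(6) 'ccac': from fail(5)=15 chase 'c': 15 ⇒ 21;  out=∅∪out(21)=∅
  fail(12) 'dadb': from fail(11)=9 chase 'b': 9→0 ⇒ 1;  out=∅∪out(1)=∅
  fail(18) 'abac': from fail(17)=2 chase 'c': 2→15 ⇒ 21;  out=∅∪out(21)=∅
  fail(23) 'acdb': from fail(22)=9 chase 'b': 9→0 ⇒ 1;  out={4}∪out(1)={4}
  fail(7) 'ccaca': from fail(6)=21 chase 'a': 21→3→0 ⇒ 15;  out=∅∪out(15)=∅
  fail(13) 'dadbb': from fail(12)=1 chase 'b': 1→0 ⇒ 1;  out=∅∪out(1)=∅
  fail(19) 'abacd': from fail(18)=21 chase 'd': 21 ⇒ 22;  out=∅∪out(22)=∅
  fail(8) 'ccacac': from fail(7)=15 chase 'c': 15 ⇒ 21;  out={1}∪out(21)={1}
  fail(14) 'dadbbb': from fail(13)=1 chase 'b': 1→0 ⇒ 1;  out={2}∪out(1)={2}
  fail(20) 'abacdb': from fail(19)=22 chase 'b': 22 ⇒ 23;  out={3}∪out(23)={3,4}

Text stream:
i=0 'c': node 0→3
i=1 'a': node 3→15 (via fail)
i=2 'c': node 15→21
i=3 'd': node 21→22
i=4 'b': node 22→23  emit P4@[1:4]
i=5 'c': node 23→3 (via fail)
i=6 'b': node 3→1 (via fail)
i=7 'c': node 1→3 (via fail)
i=8 'c': node 3→4
i=9 'a': node 4→5
i=10 'c': node 5→6
i=11 'a': node 6→7
i=12 'c': node 7→8  emit P1@[7:12]
i=13 'd': node 8→22 (via fail)
i=14 'd': node 22→9 (via fail)
i=15 'c': node 9→3 (via fail)
i=16 'b': node 3→1 (via fail)
i=17 'a': node 1→2  emit P0@[16:17]
i=18 'b': node 2→16 (via fail)
i=19 'a': node 16→17  emit P0@[18:19]
i=20 'c': node 17→18

Matches: [[4,4],[12,1],[17,0],[19,0]]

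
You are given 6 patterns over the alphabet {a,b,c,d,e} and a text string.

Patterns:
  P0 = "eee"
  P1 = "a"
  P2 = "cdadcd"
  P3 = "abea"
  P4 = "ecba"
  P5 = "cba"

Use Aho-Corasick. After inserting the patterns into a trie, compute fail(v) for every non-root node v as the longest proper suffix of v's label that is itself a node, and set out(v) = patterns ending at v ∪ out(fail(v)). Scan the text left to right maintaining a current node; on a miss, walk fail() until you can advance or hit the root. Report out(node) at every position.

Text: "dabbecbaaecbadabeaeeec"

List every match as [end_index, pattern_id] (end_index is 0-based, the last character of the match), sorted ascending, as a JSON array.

Build:
Trie (insert patterns):
  n0 'ε': a→4 c→5 e→1
  n1 'e': c→14 e→2
  n2 'ee': e→3
  n3 'eee': ·  [P0 ends]
  n4 'a': b→11  [P1 ends]
  n5 'c': b→17 d→6
  n6 'cd': a→7
  n7 'cda': d→8
  n8 'cdad': c→9
  n9 'cdadc': d→10
  n10 'cdadcd': ·  [P2 ends]
  n11 'ab': e→12
  n12 'abe': a→13
  n13 'abea': ·  [P3 ends]
  n14 'ec': b→15
  n15 'ecb': a→16
  n16 'ecba': ·  [P4 ends]
  n17 'cb': a→18
  n18 'cba': ·  [P5 ends]

Failure links (BFS by depth):
  fail(1) 'e': from fail(0)=0 chase 'e': 0 ⇒ 0;  out=∅∪out(0)=∅
  fail(4) 'a': from fail(0)=0 chase 'a': 0 ⇒ 0;  out={1}∪out(0)={1}
  fail(5) 'c': from fail(0)=0 chase 'c': 0 ⇒ 0;  out=∅∪out(0)=∅
  fail(2) 'ee': from fail(1)=0 chase 'e': 0 ⇒ 1;  out=∅∪out(1)=∅
  fail(6) 'cd': from fail(5)=0 chase 'd': 0 ⇒ 0;  out=∅∪out(0)=∅
  fail(11) 'ab': from fail(4)=0 chase 'b': 0 ⇒ 0;  out=∅∪out(0)=∅
  fail(14) 'ec': from fail(1)=0 chase 'c': 0 ⇒ 5;  out=∅∪out(5)=∅
  fail(17) 'cb': from fail(5)=0 chase 'b': 0 ⇒ 0;  out=∅∪out(0)=∅
  fail(3) 'eee': from fail(2)=1 chase 'e': 1 ⇒ 2;  out={0}∪out(2)={0}
  fail(7) 'cda': from fail(6)=0 chase 'a': 0 ⇒ 4;  out=∅∪out(4)={1}
  fail(12) 'abe': from fail(11)=0 chase 'e': 0 ⇒ 1;  out=∅∪out(1)=∅
  fail(15) 'ecb': from fail(14)=5 chase 'b': 5 ⇒ 17;  out=∅∪out(17)=∅
  fail(18) 'cba': from fail(17)=0 chase 'a': 0 ⇒ 4;  out={5}∪out(4)={1,5}
  fail(8) 'cdad': from fail(7)=4 chase 'd': 4→0 ⇒ 0;  out=∅∪out(0)=∅
  fail(13) 'abea': from fail(12)=1 chase 'a': 1→0 ⇒ 4;  out={3}∪out(4)={1,3}
  fail(16) 'ecba': from fail(15)=17 chase 'a': 17 ⇒ 18;  out={4}∪out(18)={1,4,5}
  fail(9) 'cdadc': from fail(8)=0 chase 'c': 0 ⇒ 5;  out=∅∪out(5)=∅
  fail(10) 'cdadcd': from fail(9)=5 chase 'd': 5 ⇒ 6;  out={2}∪out(6)={2}

Scan:
pos 0 'd': at 0
pos 1 'a': at 4  ** P1@[1:1]
pos 2 'b': at 11
pos 3 'b': at 0 ·f
pos 4 'e': at 1
pos 5 'c': at 14
pos 6 'b': at 15
pos 7 'a': at 16  ** P1@[7:7],P4@[4:7],P5@[5:7]
pos 8 'a': at 4 ·f  ** P1@[8:8]
pos 9 'e': at 1 ·f
pos 10 'c': at 14
pos 11 'b': at 15
pos 12 'a': at 16  ** P1@[12:12],P4@[9:12],P5@[10:12]
pos 13 'd': at 0 ·f
pos 14 'a': at 4  ** P1@[14:14]
pos 15 'b': at 11
pos 16 'e': at 12
pos 17 'a': at 13  ** P1@[17:17],P3@[14:17]
pos 18 'e': at 1 ·f
pos 19 'e': at 2
pos 20 'e': at 3  ** P0@[18:20]
pos 21 'c': at 14 ·f

Matches: [[1,1],[7,1],[7,4],[7,5],[8,1],[12,1],[12,4],[12,5],[14,1],[17,1],[17,3],[20,0]]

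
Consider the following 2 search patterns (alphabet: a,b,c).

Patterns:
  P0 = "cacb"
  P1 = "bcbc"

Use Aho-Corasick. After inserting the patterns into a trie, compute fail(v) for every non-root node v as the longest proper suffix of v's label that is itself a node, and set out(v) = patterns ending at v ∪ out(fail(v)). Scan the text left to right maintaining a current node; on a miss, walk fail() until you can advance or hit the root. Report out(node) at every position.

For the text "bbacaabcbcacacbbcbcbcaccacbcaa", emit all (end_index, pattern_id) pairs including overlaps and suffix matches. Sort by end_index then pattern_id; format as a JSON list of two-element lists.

Build automaton:
Trie nodes:
  n0 'ε': b→5 c→1
  n1 'c': a→2
  n2 'ca': c→3
  n3 'cac': b→4
  n4 'cacb': ·  [P0 ends]
  n5 'b': c→6
  n6 'bc': b→7
  n7 'bcb': c→8
  n8 'bcbc': ·  [P1 ends]

BFS fail/out derivation:
  fail(1) 'c': from fail(0)=0 chase 'c': 0 ⇒ 0;  out=∅∪out(0)=∅
  fail(5) 'b': from fail(0)=0 chase 'b': 0 ⇒ 0;  out=∅∪out(0)=∅
  fail(2) 'ca': from fail(1)=0 chase 'a': 0 ⇒ 0;  out=∅∪out(0)=∅
  fail(6) 'bc': from fail(5)=0 chase 'c': 0 ⇒ 1;  out=∅∪out(1)=∅
  fail(3) 'cac': from fail(2)=0 chase 'c': 0 ⇒ 1;  out=∅∪out(1)=∅
  fail(7) 'bcb': from fail(6)=1 chase 'b': 1→0 ⇒ 5;  out=∅∪out(5)=∅
  fail(4) 'cacb': from fail(3)=1 chase 'b': 1→0 ⇒ 5;  out={0}∪out(5)={0}
  fail(8) 'bcbc': from fail(7)=5 chase 'c': 5 ⇒ 6;  out={1}∪out(6)={1}

Scan:
[0] read 'b'  n0⇒n5
[1] read 'b'  n5⇒n5 ·f
[2] read 'a'  n5⇒n0 ·f
[3] read 'c'  n0⇒n1
[4] read 'a'  n1⇒n2
[5] read 'a'  n2⇒n0 ·f
[6] read 'b'  n0⇒n5
[7] read 'c'  n5⇒n6
[8] read 'b'  n6⇒n7
[9] read 'c'  n7⇒n8  ** P1@[6:9]
[10] read 'a'  n8⇒n2 ·f
[11] read 'c'  n2⇒n3
[12] read 'a'  n3⇒n2 ·f
[13] read 'c'  n2⇒n3
[14] read 'b'  n3⇒n4  ** P0@[11:14]
[15] read 'b'  n4⇒n5 ·f
[16] read 'c'  n5⇒n6
[17] read 'b'  n6⇒n7
[18] read 'c'  n7⇒n8  ** P1@[15:18]
[19] read 'b'  n8⇒n7 ·f
[20] read 'c'  n7⇒n8  ** P1@[17:20]
[21] read 'a'  n8⇒n2 ·f
[22] read 'c'  n2⇒n3
[23] read 'c'  n3⇒n1 ·f
[24] read 'a'  n1⇒n2
[25] read 'c'  n2⇒n3
[26] read 'b'  n3⇒n4  ** P0@[23:26]
[27] read 'c'  n4⇒n6 ·f
[28] read 'a'  n6⇒n2 ·f
[29] read 'a'  n2⇒n0 ·f

All matches (sorted): [[9,1],[14,0],[18,1],[20,1],[26,0]]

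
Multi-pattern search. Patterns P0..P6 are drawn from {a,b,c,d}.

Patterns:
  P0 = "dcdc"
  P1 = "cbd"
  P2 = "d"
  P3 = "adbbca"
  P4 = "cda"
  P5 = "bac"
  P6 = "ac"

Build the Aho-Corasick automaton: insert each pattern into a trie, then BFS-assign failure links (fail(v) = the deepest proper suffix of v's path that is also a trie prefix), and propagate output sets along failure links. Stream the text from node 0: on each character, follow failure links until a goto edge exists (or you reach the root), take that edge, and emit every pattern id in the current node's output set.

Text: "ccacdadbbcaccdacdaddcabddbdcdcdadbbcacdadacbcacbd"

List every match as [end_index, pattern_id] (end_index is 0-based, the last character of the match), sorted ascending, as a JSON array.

Build:
Trie (insert patterns):
  n0 'ε': a→8 b→16 c→5 d→1
  n1 'd': c→2  [P2 ends]
  n2 'dc': d→3
  n3 'dcd': c→4
  n4 'dcdc': ·  [P0 ends]
  n5 'c': b→6 d→14
  n6 'cb': d→7
  n7 'cbd': ·  [P1 ends]
  n8 'a': c→19 d→9
  n9 'ad': b→10
  n10 'adb': b→11
  n11 'adbb': c→12
  n12 'adbbc': a→13
  n13 'adbbca': ·  [P3 ends]
  n14 'cd': a→15
  n15 'cda': ·  [P4 ends]
  n16 'b': a→17
  n17 'ba': c→18
  n18 'bac': ·  [P5 ends]
  n19 'ac': ·  [P6 ends]

BFS fail/out derivation:
  n1('d'): parent n0 fail=0; on 'd' 0 → fail=0;  out {2}∪∅={2}
  n5('c'): parent n0 fail=0; on 'c' 0 → fail=0;  out ∅∪∅=∅
  n8('a'): parent n0 fail=0; on 'a' 0 → fail=0;  out ∅∪∅=∅
  n16('b'): parent n0 fail=0; on 'b' 0 → fail=0;  out ∅∪∅=∅
  n2('dc'): parent n1 fail=0; on 'c' 0 → fail=5;  out ∅∪∅=∅
  n6('cb'): parent n5 fail=0; on 'b' 0 → fail=16;  out ∅∪∅=∅
  n9('ad'): parent n8 fail=0; on 'd' 0 → fail=1;  out ∅∪{2}={2}
  n14('cd'): parent n5 fail=0; on 'd' 0 → fail=1;  out ∅∪{2}={2}
  n17('ba'): parent n16 fail=0; on 'a' 0 → fail=8;  out ∅∪∅=∅
  n19('ac'): parent n8 fail=0; on 'c' 0 → fail=5;  out {6}∪∅={6}
  n3('dcd'): parent n2 fail=5; on 'd' 5 → fail=14;  out ∅∪{2}={2}
  n7('cbd'): parent n6 fail=16; on 'd' 16→0 → fail=1;  out {1}∪{2}={1,2}
  n10('adb'): parent n9 fail=1; on 'b' 1→0 → fail=16;  out ∅∪∅=∅
  n15('cda'): parent n14 fail=1; on 'a' 1→0 → fail=8;  out {4}∪∅={4}
  n18('bac'): parent n17 fail=8; on 'c' 8 → fail=19;  out {5}∪{6}={5,6}
  n4('dcdc'): parent n3 fail=14; on 'c' 14→1 → fail=2;  out {0}∪∅={0}
  n11('adbb'): parent n10 fail=16; on 'b' 16→0 → fail=16;  out ∅∪∅=∅
  n12('adbbc'): parent n11 fail=16; on 'c' 16→0 → fail=5;  out ∅∪∅=∅
  n13('adbbca'): parent n12 fail=5; on 'a' 5→0 → fail=8;  out {3}∪∅={3}

Scan:
pos 0 'c': at 5
pos 1 'c': at 5 (via fail)
pos 2 'a': at 8 (via fail)
pos 3 'c': at 19  → match P6@[2:3]
pos 4 'd': at 14 (via fail)  → match P2@[4:4]
pos 5 'a': at 15  → match P4@[3:5]
pos 6 'd': at 9 (via fail)  → match P2@[6:6]
pos 7 'b': at 10
pos 8 'b': at 11
pos 9 'c': at 12
pos 10 'a': at 13  → match P3@[5:10]
pos 11 'c': at 19 (via fail)  → match P6@[10:11]
pos 12 'c': at 5 (via fail)
pos 13 'd': at 14  → match P2@[13:13]
pos 14 'a': at 15  → match P4@[12:14]
pos 15 'c': at 19 (via fail)  → match P6@[14:15]
pos 16 'd': at 14 (via fail)  → match P2@[16:16]
pos 17 'a': at 15  → match P4@[15:17]
pos 18 'd': at 9 (via fail)  → match P2@[18:18]
pos 19 'd': at 1 (via fail)  → match P2@[19:19]
pos 20 'c': at 2
pos 21 'a': at 8 (via fail)
pos 22 'b': at 16 (via fail)
pos 23 'd': at 1 (via fail)  → match P2@[23:23]
pos 24 'd': at 1 (via fail)  → match P2@[24:24]
pos 25 'b': at 16 (via fail)
pos 26 'd': at 1 (via fail)  → match P2@[26:26]
pos 27 'c': at 2
pos 28 'd': at 3  → match P2@[28:28]
pos 29 'c': at 4  → match P0@[26:29]
pos 30 'd': at 3 (via fail)  → match P2@[30:30]
pos 31 'a': at 15 (via fail)  → match P4@[29:31]
pos 32 'd': at 9 (via fail)  → match P2@[32:32]
pos 33 'b': at 10
pos 34 'b': at 11
pos 35 'c': at 12
pos 36 'a': at 13  → match P3@[31:36]
pos 37 'c': at 19 (via fail)  → match P6@[36:37]
pos 38 'd': at 14 (via fail)  → match P2@[38:38]
pos 39 'a': at 15  → match P4@[37:39]
pos 40 'd': at 9 (via fail)  → match P2@[40:40]
pos 41 'a': at 8 (via fail)
pos 42 'c': at 19  → match P6@[41:42]
pos 43 'b': at 6 (via fail)
pos 44 'c': at 5 (via fail)
pos 45 'a': at 8 (via fail)
pos 46 'c': at 19  → match P6@[45:46]
pos 47 'b': at 6 (via fail)
pos 48 'd': at 7  → match P1@[46:48],P2@[48:48]

Result: [[3,6],[4,2],[5,4],[6,2],[10,3],[11,6],[13,2],[14,4],[15,6],[16,2],[17,4],[18,2],[19,2],[23,2],[24,2],[26,2],[28,2],[29,0],[30,2],[31,4],[32,2],[36,3],[37,6],[38,2],[39,4],[40,2],[42,6],[46,6],[48,1],[48,2]]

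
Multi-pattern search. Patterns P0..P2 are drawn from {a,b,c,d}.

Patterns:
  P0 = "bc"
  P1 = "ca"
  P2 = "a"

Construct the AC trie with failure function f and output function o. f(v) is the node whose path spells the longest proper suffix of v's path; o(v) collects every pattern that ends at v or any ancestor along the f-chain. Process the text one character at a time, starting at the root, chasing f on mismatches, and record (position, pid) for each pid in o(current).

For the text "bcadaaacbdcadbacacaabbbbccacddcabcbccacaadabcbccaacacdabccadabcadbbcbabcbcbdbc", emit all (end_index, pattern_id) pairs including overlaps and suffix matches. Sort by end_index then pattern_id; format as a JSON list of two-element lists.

Construct AC machine:
Trie (insert patterns):
  0='ε' goto a→5 b→1 c→3
  1='b' goto c→2
  2='bc' goto ·  [P0 ends]
  3='c' goto a→4
  4='ca' goto ·  [P1 ends]
  5='a' goto ·  [P2 ends]

Failure links (BFS by depth):
  fail(1) 'b': from fail(0)=0 chase 'b': 0 ⇒ 0;  out=∅∪out(0)=∅
  fail(3) 'c': from fail(0)=0 chase 'c': 0 ⇒ 0;  out=∅∪out(0)=∅
  fail(5) 'a': from fail(0)=0 chase 'a': 0 ⇒ 0;  out={2}∪out(0)={2}
  fail(2) 'bc': from fail(1)=0 chase 'c': 0 ⇒ 3;  out={0}∪out(3)={0}
  fail(4) 'ca': from fail(3)=0 chase 'a': 0 ⇒ 5;  out={1}∪out(5)={1,2}

Text stream:
[0] read 'b'  n0⇒n1
[1] read 'c'  n1⇒n2  → match P0@[0:1]
[2] read 'a'  n2⇒n4 (via fail)  → match P1@[1:2],P2@[2:2]
[3] read 'd'  n4⇒n0 (via fail)
[4] read 'a'  n0⇒n5  → match P2@[4:4]
[5] read 'a'  n5⇒n5 (via fail)  → match P2@[5:5]
[6] read 'a'  n5⇒n5 (via fail)  → match P2@[6:6]
[7] read 'c'  n5⇒n3 (via fail)
[8] read 'b'  n3⇒n1 (via fail)
[9] read 'd'  n1⇒n0 (via fail)
[10] read 'c'  n0⇒n3
[11] read 'a'  n3⇒n4  → match P1@[10:11],P2@[11:11]
[12] read 'd'  n4⇒n0 (via fail)
[13] read 'b'  n0⇒n1
[14] read 'a'  n1⇒n5 (via fail)  → match P2@[14:14]
[15] read 'c'  n5⇒n3 (via fail)
[16] read 'a'  n3⇒n4  → match P1@[15:16],P2@[16:16]
[17] read 'c'  n4⇒n3 (via fail)
[18] read 'a'  n3⇒n4  → match P1@[17:18],P2@[18:18]
[19] read 'a'  n4⇒n5 (via fail)  → match P2@[19:19]
[20] read 'b'  n5⇒n1 (via fail)
[21] read 'b'  n1⇒n1 (via fail)
[22] read 'b'  n1⇒n1 (via fail)
[23] read 'b'  n1⇒n1 (via fail)
[24] read 'c'  n1⇒n2  → match P0@[23:24]
[25] read 'c'  n2⇒n3 (via fail)
[26] read 'a'  n3⇒n4  → match P1@[25:26],P2@[26:26]
[27] read 'c'  n4⇒n3 (via fail)
[28] read 'd'  n3⇒n0 (via fail)
[29] read 'd'  n0⇒n0
[30] read 'c'  n0⇒n3
[31] read 'a'  n3⇒n4  → match P1@[30:31],P2@[31:31]
[32] read 'b'  n4⇒n1 (via fail)
[33] read 'c'  n1⇒n2  → match P0@[32:33]
[34] read 'b'  n2⇒n1 (via fail)
[35] read 'c'  n1⇒n2  → match P0@[34:35]
[36] read 'c'  n2⇒n3 (via fail)
[37] read 'a'  n3⇒n4  → match P1@[36:37],P2@[37:37]
[38] read 'c'  n4⇒n3 (via fail)
[39] read 'a'  n3⇒n4  → match P1@[38:39],P2@[39:39]
[40] read 'a'  n4⇒n5 (via fail)  → match P2@[40:40]
[41] read 'd'  n5⇒n0 (via fail)
[42] read 'a'  n0⇒n5  → match P2@[42:42]
[43] read 'b'  n5⇒n1 (via fail)
[44] read 'c'  n1⇒n2  → match P0@[43:44]
[45] read 'b'  n2⇒n1 (via fail)
[46] read 'c'  n1⇒n2  → match P0@[45:46]
[47] read 'c'  n2⇒n3 (via fail)
[48] read 'a'  n3⇒n4  → match P1@[47:48],P2@[48:48]
[49] read 'a'  n4⇒n5 (via fail)  → match P2@[49:49]
[50] read 'c'  n5⇒n3 (via fail)
[51] read 'a'  n3⇒n4  → match P1@[50:51],P2@[51:51]
[52] read 'c'  n4⇒n3 (via fail)
[53] read 'd'  n3⇒n0 (via fail)
[54] read 'a'  n0⇒n5  → match P2@[54:54]
[55] read 'b'  n5⇒n1 (via fail)
[56] read 'c'  n1⇒n2  → match P0@[55:56]
[57] read 'c'  n2⇒n3 (via fail)
[58] read 'a'  n3⇒n4  → match P1@[57:58],P2@[58:58]
[59] read 'd'  n4⇒n0 (via fail)
[60] read 'a'  n0⇒n5  → match P2@[60:60]
[61] read 'b'  n5⇒n1 (via fail)
[62] read 'c'  n1⇒n2  → match P0@[61:62]
[63] read 'a'  n2⇒n4 (via fail)  → match P1@[62:63],P2@[63:63]
[64] read 'd'  n4⇒n0 (via fail)
[65] read 'b'  n0⇒n1
[66] read 'b'  n1⇒n1 (via fail)
[67] read 'c'  n1⇒n2  → match P0@[66:67]
[68] read 'b'  n2⇒n1 (via fail)
[69] read 'a'  n1⇒n5 (via fail)  → match P2@[69:69]
[70] read 'b'  n5⇒n1 (via fail)
[71] read 'c'  n1⇒n2  → match P0@[70:71]
[72] read 'b'  n2⇒n1 (via fail)
[73] read 'c'  n1⇒n2  → match P0@[72:73]
[74] read 'b'  n2⇒n1 (via fail)
[75] read 'd'  n1⇒n0 (via fail)
[76] read 'b'  n0⇒n1
[77] read 'c'  n1⇒n2  → match P0@[76:77]

Matches: [[1,0],[2,1],[2,2],[4,2],[5,2],[6,2],[11,1],[11,2],[14,2],[16,1],[16,2],[18,1],[18,2],[19,2],[24,0],[26,1],[26,2],[31,1],[31,2],[33,0],[35,0],[37,1],[37,2],[39,1],[39,2],[40,2],[42,2],[44,0],[46,0],[48,1],[48,2],[49,2],[51,1],[51,2],[54,2],[56,0],[58,1],[58,2],[60,2],[62,0],[63,1],[63,2],[67,0],[69,2],[71,0],[73,0],[77,0]]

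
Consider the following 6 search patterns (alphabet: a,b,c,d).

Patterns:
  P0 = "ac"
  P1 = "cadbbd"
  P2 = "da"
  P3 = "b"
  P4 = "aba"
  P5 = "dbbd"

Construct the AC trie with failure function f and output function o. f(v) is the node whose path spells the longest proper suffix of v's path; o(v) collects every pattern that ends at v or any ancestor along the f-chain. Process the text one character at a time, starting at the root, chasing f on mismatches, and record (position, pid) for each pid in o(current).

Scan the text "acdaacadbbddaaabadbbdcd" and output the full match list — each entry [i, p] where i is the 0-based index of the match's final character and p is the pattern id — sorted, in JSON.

Build:
Trie (insert patterns):
  n0 'ε': a→1 b→11 c→3 d→9
  n1 'a': b→12 c→2
  n2 'ac': ·  ←P0
  n3 'c': a→4
  n4 'ca': d→5
  n5 'cad': b→6
  n6 'cadb': b→7
  n7 'cadbb': d→8
  n8 'cadbbd': ·  ←P1
  n9 'd': a→10 b→14
  n10 'da': ·  ←P2
  n11 'b': ·  ←P3
  n12 'ab': a→13
  n13 'aba': ·  ←P4
  n14 'db': b→15
  n15 'dbb': d→16
  n16 'dbbd': ·  ←P5

BFS fail/out derivation:
  n1('a'): parent n0 fail=0; on 'a' 0 → fail=0;  out ∅∪∅=∅
  n3('c'): parent n0 fail=0; on 'c' 0 → fail=0;  out ∅∪∅=∅
  n9('d'): parent n0 fail=0; on 'd' 0 → fail=0;  out ∅∪∅=∅
  n11('b'): parent n0 fail=0; on 'b' 0 → fail=0;  out {3}∪∅={3}
  n2('ac'): parent n1 fail=0; on 'c' 0 → fail=3;  out {0}∪∅={0}
  n4('ca'): parent n3 fail=0; on 'a' 0 → fail=1;  out ∅∪∅=∅
  n10('da'): parent n9 fail=0; on 'a' 0 → fail=1;  out {2}∪∅={2}
  n12('ab'): parent n1 fail=0; on 'b' 0 → fail=11;  out ∅∪{3}={3}
  n14('db'): parent n9 fail=0; on 'b' 0 → fail=11;  out ∅∪{3}={3}
  n5('cad'): parent n4 fail=1; on 'd' 1→0 → fail=9;  out ∅∪∅=∅
  n13('aba'): parent n12 fail=11; on 'a' 11→0 → fail=1;  out {4}∪∅={4}
  n15('dbb'): parent n14 fail=11; on 'b' 11→0 → fail=11;  out ∅∪{3}={3}
  n6('cadb'): parent n5 fail=9; on 'b' 9 → fail=14;  out ∅∪{3}={3}
  n16('dbbd'): parent n15 fail=11; on 'd' 11→0 → fail=9;  out {5}∪∅={5}
  n7('cadbb'): parent n6 fail=14; on 'b' 14 → fail=15;  out ∅∪{3}={3}
  n8('cadbbd'): parent n7 fail=15; on 'd' 15 → fail=16;  out {1}∪{5}={1,5}

Scan:
i=0 'a': node 0→1
i=1 'c': node 1→2  → match P0@[0:1]
i=2 'd': node 2→9 (fail-walked)
i=3 'a': node 9→10  → match P2@[2:3]
i=4 'a': node 10→1 (fail-walked)
i=5 'c': node 1→2  → match P0@[4:5]
i=6 'a': node 2→4 (fail-walked)
i=7 'd': node 4→5
i=8 'b': node 5→6  → match P3@[8:8]
i=9 'b': node 6→7  → match P3@[9:9]
i=10 'd': node 7→8  → match P1@[5:10],P5@[7:10]
i=11 'd': node 8→9 (fail-walked)
i=12 'a': node 9→10  → match P2@[11:12]
i=13 'a': node 10→1 (fail-walked)
i=14 'a': node 1→1 (fail-walked)
i=15 'b': node 1→12  → match P3@[15:15]
i=16 'a': node 12→13  → match P4@[14:16]
i=17 'd': node 13→9 (fail-walked)
i=18 'b': node 9→14  → match P3@[18:18]
i=19 'b': node 14→15  → match P3@[19:19]
i=20 'd': node 15→16  → match P5@[17:20]
i=21 'c': node 16→3 (fail-walked)
i=22 'd': node 3→9 (fail-walked)

Result: [[1,0],[3,2],[5,0],[8,3],[9,3],[10,1],[10,5],[12,2],[15,3],[16,4],[18,3],[19,3],[20,5]]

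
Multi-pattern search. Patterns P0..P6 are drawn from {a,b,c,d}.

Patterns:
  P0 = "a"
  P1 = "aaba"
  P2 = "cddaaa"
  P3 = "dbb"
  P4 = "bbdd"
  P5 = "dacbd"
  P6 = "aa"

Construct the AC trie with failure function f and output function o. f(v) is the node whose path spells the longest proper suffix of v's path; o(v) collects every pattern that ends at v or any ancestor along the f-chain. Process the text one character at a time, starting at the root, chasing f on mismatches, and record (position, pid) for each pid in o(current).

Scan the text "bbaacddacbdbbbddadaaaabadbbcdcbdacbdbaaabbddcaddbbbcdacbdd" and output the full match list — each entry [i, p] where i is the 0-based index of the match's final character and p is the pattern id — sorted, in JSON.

Construct AC machine:
Trie (insert patterns):
  0='ε' goto a→1 b→14 c→5 d→11
  1='a' goto a→2  ←P0
  2='aa' goto b→3  ←P6
  3='aab' goto a→4
  4='aaba' goto ·  ←P1
  5='c' goto d→6
  6='cd' goto d→7
  7='cdd' goto a→8
  8='cdda' goto a→9
  9='cddaa' goto a→10
  10='cddaaa' goto ·  ←P2
  11='d' goto a→18 b→12
  12='db' goto b→13
  13='dbb' goto ·  ←P3
  14='b' goto b→15
  15='bb' goto d→16
  16='bbd' goto d→17
  17='bbdd' goto ·  ←P4
  18='da' goto c→19
  19='dac' goto b→20
  20='dacb' goto d→21
  21='dacbd' goto ·  ←P5

BFS fail/out derivation:
  n1('a'): parent n0 fail=0; on 'a' 0 → fail=0;  out {0}∪∅={0}
  n5('c'): parent n0 fail=0; on 'c' 0 → fail=0;  out ∅∪∅=∅
  n11('d'): parent n0 fail=0; on 'd' 0 → fail=0;  out ∅∪∅=∅
  n14('b'): parent n0 fail=0; on 'b' 0 → fail=0;  out ∅∪∅=∅
  n2('aa'): parent n1 fail=0; on 'a' 0 → fail=1;  out {6}∪{0}={0,6}
  n6('cd'): parent n5 fail=0; on 'd' 0 → fail=11;  out ∅∪∅=∅
  n12('db'): parent n11 fail=0; on 'b' 0 → fail=14;  out ∅∪∅=∅
  n15('bb'): parent n14 fail=0; on 'b' 0 → fail=14;  out ∅∪∅=∅
  n18('da'): parent n11 fail=0; on 'a' 0 → fail=1;  out ∅∪{0}={0}
  n3('aab'): parent n2 fail=1; on 'b' 1→0 → fail=14;  out ∅∪∅=∅
  n7('cdd'): parent n6 fail=11; on 'd' 11→0 → fail=11;  out ∅∪∅=∅
  n13('dbb'): parent n12 fail=14; on 'b' 14 → fail=15;  out {3}∪∅={3}
  n16('bbd'): parent n15 fail=14; on 'd' 14→0 → fail=11;  out ∅∪∅=∅
  n19('dac'): parent n18 fail=1; on 'c' 1→0 → fail=5;  out ∅∪∅=∅
  n4('aaba'): parent n3 fail=14; on 'a' 14→0 → fail=1;  out {1}∪{0}={0,1}
  n8('cdda'): parent n7 fail=11; on 'a' 11 → fail=18;  out ∅∪{0}={0}
  n17('bbdd'): parent n16 fail=11; on 'd' 11→0 → fail=11;  out {4}∪∅={4}
  n20('dacb'): parent n19 fail=5; on 'b' 5→0 → fail=14;  out ∅∪∅=∅
  n9('cddaa'): parent n8 fail=18; on 'a' 18→1 → fail=2;  out ∅∪{0,6}={0,6}
  n21('dacbd'): parent n20 fail=14; on 'd' 14→0 → fail=11;  out {5}∪∅={5}
  n10('cddaaa'): parent n9 fail=2; on 'a' 2→1 → fail=2;  out {2}∪{0,6}={0,2,6}

Scan:
pos 0 'b': at 14
pos 1 'b': at 15
pos 2 'a': at 1 (via fail)  → match P0@[2:2]
pos 3 'a': at 2  → match P0@[3:3],P6@[2:3]
pos 4 'c': at 5 (via fail)
pos 5 'd': at 6
pos 6 'd': at 7
pos 7 'a': at 8  → match P0@[7:7]
pos 8 'c': at 19 (via fail)
pos 9 'b': at 20
pos 10 'd': at 21  → match P5@[6:10]
pos 11 'b': at 12 (via fail)
pos 12 'b': at 13  → match P3@[10:12]
pos 13 'b': at 15 (via fail)
pos 14 'd': at 16
pos 15 'd': at 17  → match P4@[12:15]
pos 16 'a': at 18 (via fail)  → match P0@[16:16]
pos 17 'd': at 11 (via fail)
pos 18 'a': at 18  → match P0@[18:18]
pos 19 'a': at 2 (via fail)  → match P0@[19:19],P6@[18:19]
pos 20 'a': at 2 (via fail)  → match P0@[20:20],P6@[19:20]
pos 21 'a': at 2 (via fail)  → match P0@[21:21],P6@[20:21]
pos 22 'b': at 3
pos 23 'a': at 4  → match P0@[23:23],P1@[20:23]
pos 24 'd': at 11 (via fail)
pos 25 'b': at 12
pos 26 'b': at 13  → match P3@[24:26]
pos 27 'c': at 5 (via fail)
pos 28 'd': at 6
pos 29 'c': at 5 (via fail)
pos 30 'b': at 14 (via fail)
pos 31 'd': at 11 (via fail)
pos 32 'a': at 18  → match P0@[32:32]
pos 33 'c': at 19
pos 34 'b': at 20
pos 35 'd': at 21  → match P5@[31:35]
pos 36 'b': at 12 (via fail)
pos 37 'a': at 1 (via fail)  → match P0@[37:37]
pos 38 'a': at 2  → match P0@[38:38],P6@[37:38]
pos 39 'a': at 2 (via fail)  → match P0@[39:39],P6@[38:39]
pos 40 'b': at 3
pos 41 'b': at 15 (via fail)
pos 42 'd': at 16
pos 43 'd': at 17  → match P4@[40:43]
pos 44 'c': at 5 (via fail)
pos 45 'a': at 1 (via fail)  → match P0@[45:45]
pos 46 'd': at 11 (via fail)
pos 47 'd': at 11 (via fail)
pos 48 'b': at 12
pos 49 'b': at 13  → match P3@[47:49]
pos 50 'b': at 15 (via fail)
pos 51 'c': at 5 (via fail)
pos 52 'd': at 6
pos 53 'a': at 18 (via fail)  → match P0@[53:53]
pos 54 'c': at 19
pos 55 'b': at 20
pos 56 'd': at 21  → match P5@[52:56]
pos 57 'd': at 11 (via fail)

All matches (sorted): [[2,0],[3,0],[3,6],[7,0],[10,5],[12,3],[15,4],[16,0],[18,0],[19,0],[19,6],[20,0],[20,6],[21,0],[21,6],[23,0],[23,1],[26,3],[32,0],[35,5],[37,0],[38,0],[38,6],[39,0],[39,6],[43,4],[45,0],[49,3],[53,0],[56,5]]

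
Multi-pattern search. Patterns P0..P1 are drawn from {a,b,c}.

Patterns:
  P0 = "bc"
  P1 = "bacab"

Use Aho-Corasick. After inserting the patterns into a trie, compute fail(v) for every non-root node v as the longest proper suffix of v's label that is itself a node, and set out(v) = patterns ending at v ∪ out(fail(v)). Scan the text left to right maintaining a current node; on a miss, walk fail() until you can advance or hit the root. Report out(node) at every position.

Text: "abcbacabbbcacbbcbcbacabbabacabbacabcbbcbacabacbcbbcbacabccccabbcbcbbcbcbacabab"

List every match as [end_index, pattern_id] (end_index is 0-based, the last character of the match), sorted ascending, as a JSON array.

Construct AC machine:
Trie nodes:
  0='ε' goto b→1
  1='b' goto a→3 c→2
  2='bc' goto ·  ←P0
  3='ba' goto c→4
  4='bac' goto a→5
  5='baca' goto b→6
  6='bacab' goto ·  ←P1

Failure links (BFS by depth):
  n1('b'): parent n0 fail=0; on 'b' 0 → fail=0;  out ∅∪∅=∅
  n2('bc'): parent n1 fail=0; on 'c' 0 → fail=0;  out {0}∪∅={0}
  n3('ba'): parent n1 fail=0; on 'a' 0 → fail=0;  out ∅∪∅=∅
  n4('bac'): parent n3 fail=0; on 'c' 0 → fail=0;  out ∅∪∅=∅
  n5('baca'): parent n4 fail=0; on 'a' 0 → fail=0;  out ∅∪∅=∅
  n6('bacab'): parent n5 fail=0; on 'b' 0 → fail=1;  out {1}∪∅={1}

Run:
[0] read 'a'  n0⇒n0
[1] read 'b'  n0⇒n1
[2] read 'c'  n1⇒n2  emit P0@[1:2]
[3] read 'b'  n2⇒n1 (via fail)
[4] read 'a'  n1⇒n3
[5] read 'c'  n3⇒n4
[6] read 'a'  n4⇒n5
[7] read 'b'  n5⇒n6  emit P1@[3:7]
[8] read 'b'  n6⇒n1 (via fail)
[9] read 'b'  n1⇒n1 (via fail)
[10] read 'c'  n1⇒n2  emit P0@[9:10]
[11] read 'a'  n2⇒n0 (via fail)
[12] read 'c'  n0⇒n0
[13] read 'b'  n0⇒n1
[14] read 'b'  n1⇒n1 (via fail)
[15] read 'c'  n1⇒n2  emit P0@[14:15]
[16] read 'b'  n2⇒n1 (via fail)
[17] read 'c'  n1⇒n2  emit P0@[16:17]
[18] read 'b'  n2⇒n1 (via fail)
[19] read 'a'  n1⇒n3
[20] read 'c'  n3⇒n4
[21] read 'a'  n4⇒n5
[22] read 'b'  n5⇒n6  emit P1@[18:22]
[23] read 'b'  n6⇒n1 (via fail)
[24] read 'a'  n1⇒n3
[25] read 'b'  n3⇒n1 (via fail)
[26] read 'a'  n1⇒n3
[27] read 'c'  n3⇒n4
[28] read 'a'  n4⇒n5
[29] read 'b'  n5⇒n6  emit P1@[25:29]
[30] read 'b'  n6⇒n1 (via fail)
[31] read 'a'  n1⇒n3
[32] read 'c'  n3⇒n4
[33] read 'a'  n4⇒n5
[34] read 'b'  n5⇒n6  emit P1@[30:34]
[35] read 'c'  n6⇒n2 (via fail)  emit P0@[34:35]
[36] read 'b'  n2⇒n1 (via fail)
[37] read 'b'  n1⇒n1 (via fail)
[38] read 'c'  n1⇒n2  emit P0@[37:38]
[39] read 'b'  n2⇒n1 (via fail)
[40] read 'a'  n1⇒n3
[41] read 'c'  n3⇒n4
[42] read 'a'  n4⇒n5
[43] read 'b'  n5⇒n6  emit P1@[39:43]
[44] read 'a'  n6⇒n3 (via fail)
[45] read 'c'  n3⇒n4
[46] read 'b'  n4⇒n1 (via fail)
[47] read 'c'  n1⇒n2  emit P0@[46:47]
[48] read 'b'  n2⇒n1 (via fail)
[49] read 'b'  n1⇒n1 (via fail)
[50] read 'c'  n1⇒n2  emit P0@[49:50]
[51] read 'b'  n2⇒n1 (via fail)
[52] read 'a'  n1⇒n3
[53] read 'c'  n3⇒n4
[54] read 'a'  n4⇒n5
[55] read 'b'  n5⇒n6  emit P1@[51:55]
[56] read 'c'  n6⇒n2 (via fail)  emit P0@[55:56]
[57] read 'c'  n2⇒n0 (via fail)
[58] read 'c'  n0⇒n0
[59] read 'c'  n0⇒n0
[60] read 'a'  n0⇒n0
[61] read 'b'  n0⇒n1
[62] read 'b'  n1⇒n1 (via fail)
[63] read 'c'  n1⇒n2  emit P0@[62:63]
[64] read 'b'  n2⇒n1 (via fail)
[65] read 'c'  n1⇒n2  emit P0@[64:65]
[66] read 'b'  n2⇒n1 (via fail)
[67] read 'b'  n1⇒n1 (via fail)
[68] read 'c'  n1⇒n2  emit P0@[67:68]
[69] read 'b'  n2⇒n1 (via fail)
[70] read 'c'  n1⇒n2  emit P0@[69:70]
[71] read 'b'  n2⇒n1 (via fail)
[72] read 'a'  n1⇒n3
[73] read 'c'  n3⇒n4
[74] read 'a'  n4⇒n5
[75] read 'b'  n5⇒n6  emit P1@[71:75]
[76] read 'a'  n6⇒n3 (via fail)
[77] read 'b'  n3⇒n1 (via fail)

Matches: [[2,0],[7,1],[10,0],[15,0],[17,0],[22,1],[29,1],[34,1],[35,0],[38,0],[43,1],[47,0],[50,0],[55,1],[56,0],[63,0],[65,0],[68,0],[70,0],[75,1]]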